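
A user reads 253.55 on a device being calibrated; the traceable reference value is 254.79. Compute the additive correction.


Correction = standard - reading
= 254.79 - 253.55
= 1.2400

1.2400


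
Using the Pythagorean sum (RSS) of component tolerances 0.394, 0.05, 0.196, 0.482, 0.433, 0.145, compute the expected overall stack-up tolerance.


RSS = sqrt(0.394^2 + 0.05^2 + 0.196^2 + 0.482^2 + 0.433^2 + 0.145^2)
= sqrt(0.63699)
= 0.7981

0.7981


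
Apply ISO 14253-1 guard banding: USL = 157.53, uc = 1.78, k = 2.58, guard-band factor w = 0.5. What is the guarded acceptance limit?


U = k * uc = 2.58 * 1.78 = 4.5924
guard band g = w * U = 0.5 * 4.5924 = 2.2962
AL = USL - g = 157.53 - 2.2962
AL = 155.2338

155.2338


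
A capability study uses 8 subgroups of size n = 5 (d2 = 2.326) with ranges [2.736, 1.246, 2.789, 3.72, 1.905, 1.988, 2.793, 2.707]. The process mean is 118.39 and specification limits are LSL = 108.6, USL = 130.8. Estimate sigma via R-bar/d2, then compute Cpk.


R_bar = (2.736 + 1.246 + 2.789 + 3.72 + 1.905 + 1.988 + 2.793 + 2.707) / 8 = 2.4855
sigma = R_bar / d2 = 2.4855 / 2.326 = 1.0685727
Cp = (USL - LSL)/(6*sigma) = (130.8 - 108.6)/(6*1.0685727) = 3.4626
Cpu = (130.8 - 118.39)/(3*1.0685727) = 3.8712
Cpl = (118.39 - 108.6)/(3*1.0685727) = 3.0539
Cpk = min(Cpu, Cpl) = 3.0539

3.0539


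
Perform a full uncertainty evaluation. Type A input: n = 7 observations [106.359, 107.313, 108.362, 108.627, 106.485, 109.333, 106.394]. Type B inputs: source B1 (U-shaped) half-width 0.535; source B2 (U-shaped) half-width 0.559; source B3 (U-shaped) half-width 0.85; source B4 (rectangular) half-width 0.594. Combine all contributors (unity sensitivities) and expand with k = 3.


mean = (106.359 + 107.313 + 108.362 + 108.627 + 106.485 + 109.333 + 106.394) / 7 = 107.5532857
s = sqrt(sum((x - mean)^2)/(n-1)) = 1.2208943
u_A = s / sqrt(n) = 1.2208943 / sqrt(7) = 0.46145467
u_B1 = 0.535 / sqrt(2) = 0.37830213
u_B2 = 0.559 / sqrt(2) = 0.39527269
u_B3 = 0.85 / sqrt(2) = 0.60104076
u_B4 = 0.594 / sqrt(3) = 0.34294606
uc = sqrt(0.46145467^2 + 0.37830213^2 + 0.39527269^2 + 0.60104076^2 + 0.34294606^2) = 0.99556788
U = k * uc = 3 * 0.99556788
U = 2.9867

2.9867


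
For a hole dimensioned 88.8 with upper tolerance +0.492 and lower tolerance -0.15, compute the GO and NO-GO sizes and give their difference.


GO = nominal - lower_tol (smallest hole = maximum material condition)
GO = 88.8 - 0.15 = 88.65
NO-GO = nominal + upper_tol (largest hole = least material condition)
NO-GO = 88.8 + 0.492 = 89.292
spread = NO-GO - GO = 89.292 - 88.65 = 0.6420

0.6420


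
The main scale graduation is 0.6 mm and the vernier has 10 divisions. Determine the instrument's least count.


LC = MSD / n_div
= 0.6 / 10
= 0.0600

0.0600


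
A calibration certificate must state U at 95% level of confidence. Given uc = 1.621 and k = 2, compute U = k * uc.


U = k * uc
U = 2 * 1.621
U = 3.2420

3.2420


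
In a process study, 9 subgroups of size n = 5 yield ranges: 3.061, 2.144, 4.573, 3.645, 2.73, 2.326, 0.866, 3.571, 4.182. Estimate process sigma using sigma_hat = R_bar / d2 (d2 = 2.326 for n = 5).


R_bar = (3.061 + 2.144 + 4.573 + 3.645 + 2.73 + 2.326 + 0.866 + 3.571 + 4.182) / 9
R_bar = 27.098 / 9 = 3.0108889
sigma_hat = R_bar / d2 = 3.0108889 / 2.326 = 1.2944

1.2944


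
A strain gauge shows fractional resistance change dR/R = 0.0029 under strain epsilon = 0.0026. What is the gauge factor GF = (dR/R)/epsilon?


GF = (dR/R) / epsilon
= 0.0029 / 0.0026
= 1.1154

1.1154


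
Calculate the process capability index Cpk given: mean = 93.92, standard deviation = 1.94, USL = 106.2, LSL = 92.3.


Cpu = (USL - mean) / (3*sigma) = (106.2 - 93.92) / (3*1.94) = 2.1100
Cpl = (mean - LSL) / (3*sigma) = (93.92 - 92.3) / (3*1.94) = 0.2784
Cpk = min(Cpu, Cpl) = 0.2784

0.2784


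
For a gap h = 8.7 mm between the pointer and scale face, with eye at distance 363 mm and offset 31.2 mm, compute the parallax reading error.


error = h * offset / d
= 8.7 * 31.2 / 363
= 0.7478

0.7478


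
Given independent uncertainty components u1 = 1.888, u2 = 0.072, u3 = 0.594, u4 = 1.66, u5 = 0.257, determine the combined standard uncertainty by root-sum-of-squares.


uc = sqrt(1.888^2 + 0.072^2 + 0.594^2 + 1.66^2 + 0.257^2)
uc = sqrt(6.744213)
uc = 2.5970

2.5970


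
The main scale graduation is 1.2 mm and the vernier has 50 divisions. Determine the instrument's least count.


LC = MSD / n_div
= 1.2 / 50
= 0.0240

0.0240


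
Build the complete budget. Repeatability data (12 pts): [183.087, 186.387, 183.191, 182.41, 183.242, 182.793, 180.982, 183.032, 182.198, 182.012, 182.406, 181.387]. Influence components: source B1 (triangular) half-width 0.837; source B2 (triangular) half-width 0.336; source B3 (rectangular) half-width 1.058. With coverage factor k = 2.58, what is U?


mean = (183.087 + 186.387 + 183.191 + 182.41 + 183.242 + 182.793 + 180.982 + 183.032 + 182.198 + 182.012 + 182.406 + 181.387) / 12 = 182.7605833
s = sqrt(sum((x - mean)^2)/(n-1)) = 1.345862
u_A = s / sqrt(n) = 1.345862 / sqrt(12) = 0.38851689
u_B1 = 0.837 / sqrt(6) = 0.34170382
u_B2 = 0.336 / sqrt(6) = 0.13717143
u_B3 = 1.058 / sqrt(3) = 0.61083658
uc = sqrt(0.38851689^2 + 0.34170382^2 + 0.13717143^2 + 0.61083658^2) = 0.81218483
U = k * uc = 2.58 * 0.81218483
U = 2.0954

2.0954


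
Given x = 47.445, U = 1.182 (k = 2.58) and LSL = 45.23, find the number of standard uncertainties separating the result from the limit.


u = U / k = 1.182 / 2.58 = 0.45813953
margin = |LSL - x| = |45.23 - 47.445| = 2.215
z = margin / u = 2.215 / 0.45813953
z = 4.8348

4.8348


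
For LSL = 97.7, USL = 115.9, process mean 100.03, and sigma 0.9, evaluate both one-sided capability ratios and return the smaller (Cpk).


Cpu = (USL - mean) / (3*sigma) = (115.9 - 100.03) / (3*0.9) = 5.8778
Cpl = (mean - LSL) / (3*sigma) = (100.03 - 97.7) / (3*0.9) = 0.8630
Cpk = min(Cpu, Cpl) = 0.8630

0.8630


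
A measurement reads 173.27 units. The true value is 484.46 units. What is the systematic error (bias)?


Systematic error = measured - true
= 173.27 - 484.46
= -311.1900

-311.1900


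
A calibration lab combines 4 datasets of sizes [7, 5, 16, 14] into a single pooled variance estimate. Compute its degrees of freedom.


nu = sum_i (n_i - 1)
nu = ((7 - 1) + (5 - 1) + (16 - 1) + (14 - 1))
nu = 6 + 4 + 15 + 13
nu = 38

38


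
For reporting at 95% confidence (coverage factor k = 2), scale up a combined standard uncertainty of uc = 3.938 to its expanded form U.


U = k * uc
U = 2 * 3.938
U = 7.8760

7.8760


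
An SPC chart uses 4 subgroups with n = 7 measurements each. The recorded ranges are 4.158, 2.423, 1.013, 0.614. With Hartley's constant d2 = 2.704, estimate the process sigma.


R_bar = (4.158 + 2.423 + 1.013 + 0.614) / 4
R_bar = 8.208 / 4 = 2.052
sigma_hat = R_bar / d2 = 2.052 / 2.704 = 0.7589

0.7589


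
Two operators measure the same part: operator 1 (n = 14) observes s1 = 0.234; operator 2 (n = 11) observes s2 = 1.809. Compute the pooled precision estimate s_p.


s_p = sqrt(((n1-1)*s1^2 + (n2-1)*s2^2) / (n1+n2-2))
numerator = (14-1)*0.234^2 + (11-1)*1.809^2 = 0.711828 + 32.72481 = 33.436638
denominator = 14 + 11 - 2 = 23
s_p^2 = 33.436638 / 23 = 1.4537669
s_p = sqrt(1.4537669) = 1.2057

1.2057


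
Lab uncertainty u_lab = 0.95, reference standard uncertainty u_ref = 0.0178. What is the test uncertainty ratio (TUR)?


TUR = u_lab / u_ref
= 0.95 / 0.0178
= 53.3708

53.3708


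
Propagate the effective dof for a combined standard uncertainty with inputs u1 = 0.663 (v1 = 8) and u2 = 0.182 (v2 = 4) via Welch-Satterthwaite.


uc = sqrt(u1^2 + u2^2) = sqrt(0.663^2 + 0.182^2) = 0.68752673
v_eff = uc^4 / (u1^4/v1 + u2^4/v2)
= 0.68752673^4 / (0.663^4/8 + 0.182^4/4)
= 0.22343868 / 0.024426913
v_eff = 9.1472

9.1472


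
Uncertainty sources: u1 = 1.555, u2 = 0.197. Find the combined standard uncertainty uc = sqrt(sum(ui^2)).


uc = sqrt(1.555^2 + 0.197^2)
uc = sqrt(2.456834)
uc = 1.5674

1.5674


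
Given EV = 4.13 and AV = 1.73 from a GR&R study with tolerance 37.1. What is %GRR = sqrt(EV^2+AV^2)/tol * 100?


GRR = sqrt(EV^2 + AV^2) = sqrt(4.13^2 + 1.73^2) = 4.4777003
%GRR = GRR / tol * 100 = 4.4777003 / 37.1 * 100
%GRR = 12.0693

12.0693


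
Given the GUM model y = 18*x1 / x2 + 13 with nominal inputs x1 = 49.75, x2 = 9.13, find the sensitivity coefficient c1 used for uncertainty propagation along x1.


y = 18*x1 / x2 + 13
dy/dx1 = 18/x2
Evaluate at x2 = 9.13: c1 = 18 / 9.13
c1 = 1.9715

1.9715


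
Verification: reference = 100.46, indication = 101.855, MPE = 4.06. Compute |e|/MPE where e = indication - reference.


e = indication - reference = 101.855 - 100.46 = 1.3950
|e| = 1.3950
ratio = |e| / MPE = 1.3950 / 4.06
ratio = 0.3436

0.3436


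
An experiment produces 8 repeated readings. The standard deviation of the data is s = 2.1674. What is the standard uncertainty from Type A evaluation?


u_A = s / sqrt(n)
u_A = 2.1674 / sqrt(8)
u_A = 2.1674 / 2.8284271
u_A = 0.7663

0.7663


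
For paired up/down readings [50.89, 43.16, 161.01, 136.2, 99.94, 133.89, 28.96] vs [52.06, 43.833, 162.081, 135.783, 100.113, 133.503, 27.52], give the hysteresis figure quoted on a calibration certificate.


|50.89 - 52.06| = 1.1700
|43.16 - 43.833| = 0.6730
|161.01 - 162.081| = 1.0710
|136.2 - 135.783| = 0.4170
|99.94 - 100.113| = 0.1730
|133.89 - 133.503| = 0.3870
|28.96 - 27.52| = 1.4400
hysteresis = max(diffs) = 1.4400

1.4400


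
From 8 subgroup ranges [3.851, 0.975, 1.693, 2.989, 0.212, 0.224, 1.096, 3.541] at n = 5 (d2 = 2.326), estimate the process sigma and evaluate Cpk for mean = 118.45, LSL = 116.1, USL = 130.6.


R_bar = (3.851 + 0.975 + 1.693 + 2.989 + 0.212 + 0.224 + 1.096 + 3.541) / 8 = 1.822625
sigma = R_bar / d2 = 1.822625 / 2.326 = 0.7835877
Cp = (USL - LSL)/(6*sigma) = (130.6 - 116.1)/(6*0.7835877) = 3.0841
Cpu = (130.6 - 118.45)/(3*0.7835877) = 5.1685
Cpl = (118.45 - 116.1)/(3*0.7835877) = 0.9997
Cpk = min(Cpu, Cpl) = 0.9997

0.9997


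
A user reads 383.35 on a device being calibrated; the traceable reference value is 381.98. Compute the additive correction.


Correction = standard - reading
= 381.98 - 383.35
= -1.3700

-1.3700


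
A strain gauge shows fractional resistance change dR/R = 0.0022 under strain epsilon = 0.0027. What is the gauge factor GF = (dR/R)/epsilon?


GF = (dR/R) / epsilon
= 0.0022 / 0.0027
= 0.8148

0.8148


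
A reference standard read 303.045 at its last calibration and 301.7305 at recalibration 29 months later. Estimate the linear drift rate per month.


rate = (v2 - v1) / months
= (301.7305 - 303.045) / 29
= -1.3145 / 29
= -0.0453

-0.0453


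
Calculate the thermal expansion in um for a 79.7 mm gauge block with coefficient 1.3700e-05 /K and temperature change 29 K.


dL = L * alpha * dT
= 79.7 * 1.3700e-05 * 29
= 0.0316648 mm
dL_um = 0.0316648 * 1000 = 31.6648 um

31.6648


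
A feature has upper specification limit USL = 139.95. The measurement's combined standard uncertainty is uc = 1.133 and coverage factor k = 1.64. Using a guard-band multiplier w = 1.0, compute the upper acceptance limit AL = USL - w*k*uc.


U = k * uc = 1.64 * 1.133 = 1.85812
guard band g = w * U = 1.0 * 1.85812 = 1.85812
AL = USL - g = 139.95 - 1.85812
AL = 138.0919

138.0919


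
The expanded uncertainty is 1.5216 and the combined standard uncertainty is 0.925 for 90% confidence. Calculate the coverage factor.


k = U / uc
k = 1.5216 / 0.925
k = 1.645

1.645


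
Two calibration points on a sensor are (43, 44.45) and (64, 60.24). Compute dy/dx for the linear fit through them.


slope = (y2 - y1) / (x2 - x1)
= (60.24 - 44.45) / (64 - 43)
= 15.7900 / 21
= 0.7519

0.7519


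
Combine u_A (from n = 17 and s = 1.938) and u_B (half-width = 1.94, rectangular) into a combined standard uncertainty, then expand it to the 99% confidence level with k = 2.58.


u_A = s / sqrt(n) = 1.938 / sqrt(17) = 0.47003404
u_B = half_width / sqrt(3) = 1.94 / sqrt(3) = 1.1200595
uc = sqrt(u_A^2 + u_B^2) = sqrt(0.47003404^2 + 1.1200595^2) = 1.2146873
U = k * uc = 2.58 * 1.2146873
U = 3.1339

3.1339


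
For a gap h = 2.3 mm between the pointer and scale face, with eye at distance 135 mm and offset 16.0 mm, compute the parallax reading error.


error = h * offset / d
= 2.3 * 16.0 / 135
= 0.2726

0.2726


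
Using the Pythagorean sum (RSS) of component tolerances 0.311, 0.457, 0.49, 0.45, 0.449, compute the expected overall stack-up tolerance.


RSS = sqrt(0.311^2 + 0.457^2 + 0.49^2 + 0.45^2 + 0.449^2)
= sqrt(0.949771)
= 0.9746

0.9746


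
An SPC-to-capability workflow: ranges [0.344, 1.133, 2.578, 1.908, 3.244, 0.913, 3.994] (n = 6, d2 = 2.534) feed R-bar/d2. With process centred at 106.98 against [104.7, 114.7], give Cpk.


R_bar = (0.344 + 1.133 + 2.578 + 1.908 + 3.244 + 0.913 + 3.994) / 7 = 2.0162857
sigma = R_bar / d2 = 2.0162857 / 2.534 = 0.79569286
Cp = (USL - LSL)/(6*sigma) = (114.7 - 104.7)/(6*0.79569286) = 2.0946
Cpu = (114.7 - 106.98)/(3*0.79569286) = 3.2341
Cpl = (106.98 - 104.7)/(3*0.79569286) = 0.9551
Cpk = min(Cpu, Cpl) = 0.9551

0.9551


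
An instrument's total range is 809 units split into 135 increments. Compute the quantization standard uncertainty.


resolution = range / divisions
resolution = 809 / 135 = 5.9925926
u_res = resolution / (2*sqrt(3))
u_res = 5.9925926 / 3.4641016
u_res = 1.7299

1.7299


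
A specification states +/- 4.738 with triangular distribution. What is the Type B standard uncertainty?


u_B = half_width / sqrt(6)
u_B = 4.738 / 2.4494897
u_B = 1.9343

1.9343


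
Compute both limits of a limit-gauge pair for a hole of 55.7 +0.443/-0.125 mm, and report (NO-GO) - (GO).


GO = nominal - lower_tol (smallest hole = maximum material condition)
GO = 55.7 - 0.125 = 55.575
NO-GO = nominal + upper_tol (largest hole = least material condition)
NO-GO = 55.7 + 0.443 = 56.143
spread = NO-GO - GO = 56.143 - 55.575 = 0.5680

0.5680


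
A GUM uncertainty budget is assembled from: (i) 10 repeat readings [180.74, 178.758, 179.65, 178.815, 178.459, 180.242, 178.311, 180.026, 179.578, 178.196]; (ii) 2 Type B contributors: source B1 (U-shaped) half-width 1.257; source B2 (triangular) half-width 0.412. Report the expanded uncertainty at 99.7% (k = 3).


mean = (180.74 + 178.758 + 179.65 + 178.815 + 178.459 + 180.242 + 178.311 + 180.026 + 179.578 + 178.196) / 10 = 179.2775
s = sqrt(sum((x - mean)^2)/(n-1)) = 0.88919242
u_A = s / sqrt(n) = 0.88919242 / sqrt(10) = 0.28118733
u_B1 = 1.257 / sqrt(2) = 0.88883322
u_B2 = 0.412 / sqrt(6) = 0.1681983
uc = sqrt(0.28118733^2 + 0.88883322^2 + 0.1681983^2) = 0.94730221
U = k * uc = 3 * 0.94730221
U = 2.8419

2.8419


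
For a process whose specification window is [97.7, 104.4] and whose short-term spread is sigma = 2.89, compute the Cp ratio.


Cp = (USL - LSL) / (6 * sigma)
= (104.4 - 97.7) / (6 * 2.89)
= 6.7000 / 17.3400
= 0.3864

0.3864


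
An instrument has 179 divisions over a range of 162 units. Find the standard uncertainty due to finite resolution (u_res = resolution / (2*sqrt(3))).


resolution = range / divisions
resolution = 162 / 179 = 0.90502793
u_res = resolution / (2*sqrt(3))
u_res = 0.90502793 / 3.4641016
u_res = 0.2613

0.2613


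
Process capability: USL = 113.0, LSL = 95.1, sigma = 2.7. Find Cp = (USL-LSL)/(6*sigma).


Cp = (USL - LSL) / (6 * sigma)
= (113.0 - 95.1) / (6 * 2.7)
= 17.9000 / 16.2000
= 1.1049

1.1049


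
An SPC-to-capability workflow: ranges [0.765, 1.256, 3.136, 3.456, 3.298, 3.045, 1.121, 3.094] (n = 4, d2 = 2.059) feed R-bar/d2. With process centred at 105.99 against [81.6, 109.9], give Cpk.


R_bar = (0.765 + 1.256 + 3.136 + 3.456 + 3.298 + 3.045 + 1.121 + 3.094) / 8 = 2.396375
sigma = R_bar / d2 = 2.396375 / 2.059 = 1.1638538
Cp = (USL - LSL)/(6*sigma) = (109.9 - 81.6)/(6*1.1638538) = 4.0526
Cpu = (109.9 - 105.99)/(3*1.1638538) = 1.1198
Cpl = (105.99 - 81.6)/(3*1.1638538) = 6.9854
Cpk = min(Cpu, Cpl) = 1.1198

1.1198


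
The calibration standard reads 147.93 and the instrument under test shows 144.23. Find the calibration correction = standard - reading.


Correction = standard - reading
= 147.93 - 144.23
= 3.7000

3.7000


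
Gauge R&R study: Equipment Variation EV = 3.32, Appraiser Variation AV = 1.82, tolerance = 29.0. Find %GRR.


GRR = sqrt(EV^2 + AV^2) = sqrt(3.32^2 + 1.82^2) = 3.7861326
%GRR = GRR / tol * 100 = 3.7861326 / 29.0 * 100
%GRR = 13.0556

13.0556


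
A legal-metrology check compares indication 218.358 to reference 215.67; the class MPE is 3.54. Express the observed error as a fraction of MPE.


e = indication - reference = 218.358 - 215.67 = 2.6880
|e| = 2.6880
ratio = |e| / MPE = 2.6880 / 3.54
ratio = 0.7593

0.7593


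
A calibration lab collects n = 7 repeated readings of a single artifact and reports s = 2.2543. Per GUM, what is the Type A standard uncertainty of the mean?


u_A = s / sqrt(n)
u_A = 2.2543 / sqrt(7)
u_A = 2.2543 / 2.6457513
u_A = 0.8520

0.8520


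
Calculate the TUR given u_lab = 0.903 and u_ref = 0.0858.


TUR = u_lab / u_ref
= 0.903 / 0.0858
= 10.5245

10.5245


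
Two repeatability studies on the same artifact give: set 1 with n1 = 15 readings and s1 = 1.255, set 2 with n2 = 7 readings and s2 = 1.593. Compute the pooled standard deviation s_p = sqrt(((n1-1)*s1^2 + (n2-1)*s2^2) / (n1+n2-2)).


s_p = sqrt(((n1-1)*s1^2 + (n2-1)*s2^2) / (n1+n2-2))
numerator = (15-1)*1.255^2 + (7-1)*1.593^2 = 22.05035 + 15.225894 = 37.276244
denominator = 15 + 7 - 2 = 20
s_p^2 = 37.276244 / 20 = 1.8638122
s_p = sqrt(1.8638122) = 1.3652

1.3652


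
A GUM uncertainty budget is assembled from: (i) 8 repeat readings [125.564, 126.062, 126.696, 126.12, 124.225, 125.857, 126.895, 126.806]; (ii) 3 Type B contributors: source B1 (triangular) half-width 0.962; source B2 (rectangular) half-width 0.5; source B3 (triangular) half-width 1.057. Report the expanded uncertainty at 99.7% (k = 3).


mean = (125.564 + 126.062 + 126.696 + 126.12 + 124.225 + 125.857 + 126.895 + 126.806) / 8 = 126.028125
s = sqrt(sum((x - mean)^2)/(n-1)) = 0.87080938
u_A = s / sqrt(n) = 0.87080938 / sqrt(8) = 0.30787761
u_B1 = 0.962 / sqrt(6) = 0.39273486
u_B2 = 0.5 / sqrt(3) = 0.28867513
u_B3 = 1.057 / sqrt(6) = 0.43151844
uc = sqrt(0.30787761^2 + 0.39273486^2 + 0.28867513^2 + 0.43151844^2) = 0.72011859
U = k * uc = 3 * 0.72011859
U = 2.1604

2.1604


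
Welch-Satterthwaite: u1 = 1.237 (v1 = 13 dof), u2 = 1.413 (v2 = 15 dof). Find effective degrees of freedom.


uc = sqrt(u1^2 + u2^2) = sqrt(1.237^2 + 1.413^2) = 1.8779611
v_eff = uc^4 / (u1^4/v1 + u2^4/v2)
= 1.8779611^4 / (1.237^4/13 + 1.413^4/15)
= 12.43788 / 0.44586153
v_eff = 27.8963

27.8963


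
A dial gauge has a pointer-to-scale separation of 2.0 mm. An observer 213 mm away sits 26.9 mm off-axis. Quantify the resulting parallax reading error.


error = h * offset / d
= 2.0 * 26.9 / 213
= 0.2526

0.2526


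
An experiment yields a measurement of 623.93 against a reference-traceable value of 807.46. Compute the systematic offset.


Systematic error = measured - true
= 623.93 - 807.46
= -183.5300

-183.5300


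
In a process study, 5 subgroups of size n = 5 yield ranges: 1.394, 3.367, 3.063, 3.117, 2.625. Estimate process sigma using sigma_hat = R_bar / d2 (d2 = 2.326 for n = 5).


R_bar = (1.394 + 3.367 + 3.063 + 3.117 + 2.625) / 5
R_bar = 13.566 / 5 = 2.7132
sigma_hat = R_bar / d2 = 2.7132 / 2.326 = 1.1665

1.1665


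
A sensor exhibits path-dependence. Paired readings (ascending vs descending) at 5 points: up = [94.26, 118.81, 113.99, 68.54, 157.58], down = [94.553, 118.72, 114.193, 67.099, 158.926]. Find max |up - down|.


|94.26 - 94.553| = 0.2930
|118.81 - 118.72| = 0.0900
|113.99 - 114.193| = 0.2030
|68.54 - 67.099| = 1.4410
|157.58 - 158.926| = 1.3460
hysteresis = max(diffs) = 1.4410

1.4410


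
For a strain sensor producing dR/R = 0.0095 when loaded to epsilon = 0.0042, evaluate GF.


GF = (dR/R) / epsilon
= 0.0095 / 0.0042
= 2.2619

2.2619


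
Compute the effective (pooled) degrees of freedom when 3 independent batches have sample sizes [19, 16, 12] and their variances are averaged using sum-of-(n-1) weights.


nu = sum_i (n_i - 1)
nu = ((19 - 1) + (16 - 1) + (12 - 1))
nu = 18 + 15 + 11
nu = 44

44


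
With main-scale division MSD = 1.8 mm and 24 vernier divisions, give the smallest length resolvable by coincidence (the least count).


LC = MSD / n_div
= 1.8 / 24
= 0.0750

0.0750


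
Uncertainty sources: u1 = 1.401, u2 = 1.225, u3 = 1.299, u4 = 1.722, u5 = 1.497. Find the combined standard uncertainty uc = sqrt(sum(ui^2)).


uc = sqrt(1.401^2 + 1.225^2 + 1.299^2 + 1.722^2 + 1.497^2)
uc = sqrt(10.35712)
uc = 3.2182

3.2182


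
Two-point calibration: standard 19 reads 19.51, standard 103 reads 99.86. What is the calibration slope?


slope = (y2 - y1) / (x2 - x1)
= (99.86 - 19.51) / (103 - 19)
= 80.3500 / 84
= 0.9565

0.9565


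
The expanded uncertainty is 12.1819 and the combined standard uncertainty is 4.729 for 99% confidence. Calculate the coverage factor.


k = U / uc
k = 12.1819 / 4.729
k = 2.576

2.576


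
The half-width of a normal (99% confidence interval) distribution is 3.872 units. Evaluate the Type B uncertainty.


u_B = half_width / 2.576
u_B = 3.872 / 2.576
u_B = 1.5031

1.5031


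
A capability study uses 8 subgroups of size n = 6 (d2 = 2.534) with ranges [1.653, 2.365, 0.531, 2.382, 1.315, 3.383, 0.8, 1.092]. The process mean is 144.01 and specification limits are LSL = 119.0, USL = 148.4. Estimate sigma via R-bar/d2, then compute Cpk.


R_bar = (1.653 + 2.365 + 0.531 + 2.382 + 1.315 + 3.383 + 0.8 + 1.092) / 8 = 1.690125
sigma = R_bar / d2 = 1.690125 / 2.534 = 0.66697908
Cp = (USL - LSL)/(6*sigma) = (148.4 - 119.0)/(6*0.66697908) = 7.3466
Cpu = (148.4 - 144.01)/(3*0.66697908) = 2.1940
Cpl = (144.01 - 119.0)/(3*0.66697908) = 12.4991
Cpk = min(Cpu, Cpl) = 2.1940

2.1940


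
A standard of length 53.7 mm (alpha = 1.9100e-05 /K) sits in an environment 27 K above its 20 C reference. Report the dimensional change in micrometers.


dL = L * alpha * dT
= 53.7 * 1.9100e-05 * 27
= 0.0276931 mm
dL_um = 0.0276931 * 1000 = 27.6931 um

27.6931


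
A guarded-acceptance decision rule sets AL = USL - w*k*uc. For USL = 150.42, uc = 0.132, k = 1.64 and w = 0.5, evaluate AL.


U = k * uc = 1.64 * 0.132 = 0.21648
guard band g = w * U = 0.5 * 0.21648 = 0.10824
AL = USL - g = 150.42 - 0.10824
AL = 150.3118

150.3118


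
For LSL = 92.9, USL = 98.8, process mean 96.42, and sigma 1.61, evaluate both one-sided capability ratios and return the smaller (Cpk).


Cpu = (USL - mean) / (3*sigma) = (98.8 - 96.42) / (3*1.61) = 0.4928
Cpl = (mean - LSL) / (3*sigma) = (96.42 - 92.9) / (3*1.61) = 0.7288
Cpk = min(Cpu, Cpl) = 0.4928

0.4928


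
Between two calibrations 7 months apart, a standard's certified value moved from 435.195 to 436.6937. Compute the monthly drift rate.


rate = (v2 - v1) / months
= (436.6937 - 435.195) / 7
= 1.4987 / 7
= 0.2141

0.2141


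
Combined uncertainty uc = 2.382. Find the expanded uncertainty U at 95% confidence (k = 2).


U = k * uc
U = 2 * 2.382
U = 4.7640

4.7640


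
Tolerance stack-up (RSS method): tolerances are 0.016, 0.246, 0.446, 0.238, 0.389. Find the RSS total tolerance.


RSS = sqrt(0.016^2 + 0.246^2 + 0.446^2 + 0.238^2 + 0.389^2)
= sqrt(0.467653)
= 0.6839

0.6839


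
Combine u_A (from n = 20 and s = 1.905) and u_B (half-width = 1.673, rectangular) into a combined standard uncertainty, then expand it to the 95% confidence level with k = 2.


u_A = s / sqrt(n) = 1.905 / sqrt(20) = 0.42597095
u_B = half_width / sqrt(3) = 1.673 / sqrt(3) = 0.965907
uc = sqrt(u_A^2 + u_B^2) = sqrt(0.42597095^2 + 0.965907^2) = 1.0556645
U = k * uc = 2 * 1.0556645
U = 2.1113

2.1113


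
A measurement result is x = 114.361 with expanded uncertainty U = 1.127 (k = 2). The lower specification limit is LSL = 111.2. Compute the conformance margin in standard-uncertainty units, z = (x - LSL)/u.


u = U / k = 1.127 / 2 = 0.5635
margin = |LSL - x| = |111.2 - 114.361| = 3.161
z = margin / u = 3.161 / 0.5635
z = 5.6096

5.6096


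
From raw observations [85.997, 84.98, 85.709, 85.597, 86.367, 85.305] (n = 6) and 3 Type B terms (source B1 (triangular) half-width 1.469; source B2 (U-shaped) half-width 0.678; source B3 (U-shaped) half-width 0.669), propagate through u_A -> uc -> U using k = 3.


mean = (85.997 + 84.98 + 85.709 + 85.597 + 86.367 + 85.305) / 6 = 85.65916667
s = sqrt(sum((x - mean)^2)/(n-1)) = 0.49157071
u_A = s / sqrt(n) = 0.49157071 / sqrt(6) = 0.2006829
u_B1 = 1.469 / sqrt(6) = 0.59971674
u_B2 = 0.678 / sqrt(2) = 0.4794184
u_B3 = 0.669 / sqrt(2) = 0.47305444
uc = sqrt(0.2006829^2 + 0.59971674^2 + 0.4794184^2 + 0.47305444^2) = 0.92388111
U = k * uc = 3 * 0.92388111
U = 2.7716

2.7716


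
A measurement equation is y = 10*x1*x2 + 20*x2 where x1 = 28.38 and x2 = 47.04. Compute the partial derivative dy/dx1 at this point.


y = 10*x1*x2 + 20*x2
dy/dx1 = 10*x2
Evaluate at x2 = 47.04: c1 = 10 * 47.04
c1 = 470.4000

470.4000


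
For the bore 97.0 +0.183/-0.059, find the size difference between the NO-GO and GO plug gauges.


GO = nominal - lower_tol (smallest hole = maximum material condition)
GO = 97.0 - 0.059 = 96.941
NO-GO = nominal + upper_tol (largest hole = least material condition)
NO-GO = 97.0 + 0.183 = 97.183
spread = NO-GO - GO = 97.183 - 96.941 = 0.2420

0.2420


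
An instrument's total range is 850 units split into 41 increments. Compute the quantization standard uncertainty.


resolution = range / divisions
resolution = 850 / 41 = 20.731707
u_res = resolution / (2*sqrt(3))
u_res = 20.731707 / 3.4641016
u_res = 5.9847

5.9847


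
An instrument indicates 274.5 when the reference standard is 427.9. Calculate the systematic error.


Systematic error = measured - true
= 274.5 - 427.9
= -153.4000

-153.4000


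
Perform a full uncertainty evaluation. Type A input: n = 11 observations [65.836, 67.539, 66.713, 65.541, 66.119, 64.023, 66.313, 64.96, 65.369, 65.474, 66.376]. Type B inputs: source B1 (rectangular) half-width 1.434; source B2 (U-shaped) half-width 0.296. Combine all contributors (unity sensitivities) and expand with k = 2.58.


mean = (65.836 + 67.539 + 66.713 + 65.541 + 66.119 + 64.023 + 66.313 + 64.96 + 65.369 + 65.474 + 66.376) / 11 = 65.84209091
s = sqrt(sum((x - mean)^2)/(n-1)) = 0.93587664
u_A = s / sqrt(n) = 0.93587664 / sqrt(11) = 0.28217742
u_B1 = 1.434 / sqrt(3) = 0.82792029
u_B2 = 0.296 / sqrt(2) = 0.20930361
uc = sqrt(0.28217742^2 + 0.82792029^2 + 0.20930361^2) = 0.89937984
U = k * uc = 2.58 * 0.89937984
U = 2.3204

2.3204


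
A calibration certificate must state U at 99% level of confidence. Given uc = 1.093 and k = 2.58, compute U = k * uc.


U = k * uc
U = 2.58 * 1.093
U = 2.8199

2.8199


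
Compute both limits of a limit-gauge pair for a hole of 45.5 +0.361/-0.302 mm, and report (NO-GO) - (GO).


GO = nominal - lower_tol (smallest hole = maximum material condition)
GO = 45.5 - 0.302 = 45.198
NO-GO = nominal + upper_tol (largest hole = least material condition)
NO-GO = 45.5 + 0.361 = 45.861
spread = NO-GO - GO = 45.861 - 45.198 = 0.6630

0.6630


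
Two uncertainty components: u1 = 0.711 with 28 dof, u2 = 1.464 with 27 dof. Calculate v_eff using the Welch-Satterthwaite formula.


uc = sqrt(u1^2 + u2^2) = sqrt(0.711^2 + 1.464^2) = 1.6275187
v_eff = uc^4 / (u1^4/v1 + u2^4/v2)
= 1.6275187^4 / (0.711^4/28 + 1.464^4/27)
= 7.0162321 / 0.17926453
v_eff = 39.1390

39.1390


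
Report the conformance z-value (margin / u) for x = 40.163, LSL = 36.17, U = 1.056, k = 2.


u = U / k = 1.056 / 2 = 0.528
margin = |LSL - x| = |36.17 - 40.163| = 3.993
z = margin / u = 3.993 / 0.528
z = 7.5625

7.5625


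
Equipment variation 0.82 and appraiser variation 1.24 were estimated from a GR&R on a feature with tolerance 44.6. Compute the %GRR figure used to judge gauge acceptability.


GRR = sqrt(EV^2 + AV^2) = sqrt(0.82^2 + 1.24^2) = 1.4866069
%GRR = GRR / tol * 100 = 1.4866069 / 44.6 * 100
%GRR = 3.3332

3.3332


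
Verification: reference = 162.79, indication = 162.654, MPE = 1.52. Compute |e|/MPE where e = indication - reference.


e = indication - reference = 162.654 - 162.79 = -0.1360
|e| = 0.1360
ratio = |e| / MPE = 0.1360 / 1.52
ratio = 0.0895

0.0895


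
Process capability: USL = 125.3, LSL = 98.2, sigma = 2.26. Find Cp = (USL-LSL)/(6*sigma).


Cp = (USL - LSL) / (6 * sigma)
= (125.3 - 98.2) / (6 * 2.26)
= 27.1000 / 13.5600
= 1.9985

1.9985


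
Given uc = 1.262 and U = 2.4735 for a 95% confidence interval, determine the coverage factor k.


k = U / uc
k = 2.4735 / 1.262
k = 1.96

1.96


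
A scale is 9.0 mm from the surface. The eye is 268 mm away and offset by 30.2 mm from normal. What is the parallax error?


error = h * offset / d
= 9.0 * 30.2 / 268
= 1.0142

1.0142


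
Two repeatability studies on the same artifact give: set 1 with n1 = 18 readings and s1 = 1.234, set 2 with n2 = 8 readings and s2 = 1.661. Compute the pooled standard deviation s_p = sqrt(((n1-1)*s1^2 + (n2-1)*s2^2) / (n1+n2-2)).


s_p = sqrt(((n1-1)*s1^2 + (n2-1)*s2^2) / (n1+n2-2))
numerator = (18-1)*1.234^2 + (8-1)*1.661^2 = 25.886852 + 19.312447 = 45.199299
denominator = 18 + 8 - 2 = 24
s_p^2 = 45.199299 / 24 = 1.8833041
s_p = sqrt(1.8833041) = 1.3723

1.3723


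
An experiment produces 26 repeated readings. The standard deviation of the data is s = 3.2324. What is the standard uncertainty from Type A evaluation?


u_A = s / sqrt(n)
u_A = 3.2324 / sqrt(26)
u_A = 3.2324 / 5.0990195
u_A = 0.6339

0.6339


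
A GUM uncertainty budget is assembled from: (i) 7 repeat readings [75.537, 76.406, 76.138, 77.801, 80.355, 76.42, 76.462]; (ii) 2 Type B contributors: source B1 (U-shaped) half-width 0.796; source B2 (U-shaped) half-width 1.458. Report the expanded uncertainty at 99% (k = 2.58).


mean = (75.537 + 76.406 + 76.138 + 77.801 + 80.355 + 76.42 + 76.462) / 7 = 77.017
s = sqrt(sum((x - mean)^2)/(n-1)) = 1.620581
u_A = s / sqrt(n) = 1.620581 / sqrt(7) = 0.61252204
u_B1 = 0.796 / sqrt(2) = 0.562857
u_B2 = 1.458 / sqrt(2) = 1.0309617
uc = sqrt(0.61252204^2 + 0.562857^2 + 1.0309617^2) = 1.3247163
U = k * uc = 2.58 * 1.3247163
U = 3.4178

3.4178


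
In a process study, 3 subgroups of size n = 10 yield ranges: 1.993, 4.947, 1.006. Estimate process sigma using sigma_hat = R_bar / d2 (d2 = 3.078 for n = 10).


R_bar = (1.993 + 4.947 + 1.006) / 3
R_bar = 7.946 / 3 = 2.6486667
sigma_hat = R_bar / d2 = 2.6486667 / 3.078 = 0.8605

0.8605


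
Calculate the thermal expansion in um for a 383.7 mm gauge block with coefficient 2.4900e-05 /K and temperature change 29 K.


dL = L * alpha * dT
= 383.7 * 2.4900e-05 * 29
= 0.2770698 mm
dL_um = 0.2770698 * 1000 = 277.0698 um

277.0698


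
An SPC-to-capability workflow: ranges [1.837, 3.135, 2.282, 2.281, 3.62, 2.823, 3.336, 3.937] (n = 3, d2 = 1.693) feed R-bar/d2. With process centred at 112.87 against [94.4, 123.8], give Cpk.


R_bar = (1.837 + 3.135 + 2.282 + 2.281 + 3.62 + 2.823 + 3.336 + 3.937) / 8 = 2.906375
sigma = R_bar / d2 = 2.906375 / 1.693 = 1.7167011
Cp = (USL - LSL)/(6*sigma) = (123.8 - 94.4)/(6*1.7167011) = 2.8543
Cpu = (123.8 - 112.87)/(3*1.7167011) = 2.1223
Cpl = (112.87 - 94.4)/(3*1.7167011) = 3.5863
Cpk = min(Cpu, Cpl) = 2.1223

2.1223


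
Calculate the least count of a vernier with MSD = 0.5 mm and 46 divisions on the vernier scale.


LC = MSD / n_div
= 0.5 / 46
= 0.0109

0.0109


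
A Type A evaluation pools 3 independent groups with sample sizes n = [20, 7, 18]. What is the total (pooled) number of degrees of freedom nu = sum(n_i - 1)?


nu = sum_i (n_i - 1)
nu = ((20 - 1) + (7 - 1) + (18 - 1))
nu = 19 + 6 + 17
nu = 42

42


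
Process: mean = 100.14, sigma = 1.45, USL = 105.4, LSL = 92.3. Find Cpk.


Cpu = (USL - mean) / (3*sigma) = (105.4 - 100.14) / (3*1.45) = 1.2092
Cpl = (mean - LSL) / (3*sigma) = (100.14 - 92.3) / (3*1.45) = 1.8023
Cpk = min(Cpu, Cpl) = 1.2092

1.2092


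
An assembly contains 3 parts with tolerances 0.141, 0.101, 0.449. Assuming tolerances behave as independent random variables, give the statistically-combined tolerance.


RSS = sqrt(0.141^2 + 0.101^2 + 0.449^2)
= sqrt(0.231683)
= 0.4813

0.4813


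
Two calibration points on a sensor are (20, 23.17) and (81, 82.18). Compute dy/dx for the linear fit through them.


slope = (y2 - y1) / (x2 - x1)
= (82.18 - 23.17) / (81 - 20)
= 59.0100 / 61
= 0.9674

0.9674


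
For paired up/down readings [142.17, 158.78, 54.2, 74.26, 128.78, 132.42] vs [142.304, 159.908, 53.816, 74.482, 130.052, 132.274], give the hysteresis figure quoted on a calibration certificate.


|142.17 - 142.304| = 0.1340
|158.78 - 159.908| = 1.1280
|54.2 - 53.816| = 0.3840
|74.26 - 74.482| = 0.2220
|128.78 - 130.052| = 1.2720
|132.42 - 132.274| = 0.1460
hysteresis = max(diffs) = 1.2720

1.2720


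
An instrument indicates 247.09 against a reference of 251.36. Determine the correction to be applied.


Correction = standard - reading
= 251.36 - 247.09
= 4.2700

4.2700


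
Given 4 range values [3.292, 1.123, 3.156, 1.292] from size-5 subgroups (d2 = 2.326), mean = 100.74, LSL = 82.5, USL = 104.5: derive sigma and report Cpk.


R_bar = (3.292 + 1.123 + 3.156 + 1.292) / 4 = 2.21575
sigma = R_bar / d2 = 2.21575 / 2.326 = 0.95260103
Cp = (USL - LSL)/(6*sigma) = (104.5 - 82.5)/(6*0.95260103) = 3.8491
Cpu = (104.5 - 100.74)/(3*0.95260103) = 1.3157
Cpl = (100.74 - 82.5)/(3*0.95260103) = 6.3825
Cpk = min(Cpu, Cpl) = 1.3157

1.3157


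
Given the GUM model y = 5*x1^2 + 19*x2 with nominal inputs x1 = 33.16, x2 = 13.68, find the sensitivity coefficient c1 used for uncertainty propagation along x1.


y = 5*x1^2 + 19*x2
dy/dx1 = 2*5*x1
Evaluate at x1 = 33.16: c1 = 10 * 33.16
c1 = 331.6000

331.6000


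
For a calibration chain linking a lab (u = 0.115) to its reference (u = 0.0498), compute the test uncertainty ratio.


TUR = u_lab / u_ref
= 0.115 / 0.0498
= 2.3092

2.3092


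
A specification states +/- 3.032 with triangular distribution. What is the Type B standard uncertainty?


u_B = half_width / sqrt(6)
u_B = 3.032 / 2.4494897
u_B = 1.2378

1.2378


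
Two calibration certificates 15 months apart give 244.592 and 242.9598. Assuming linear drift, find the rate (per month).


rate = (v2 - v1) / months
= (242.9598 - 244.592) / 15
= -1.6322 / 15
= -0.1088

-0.1088


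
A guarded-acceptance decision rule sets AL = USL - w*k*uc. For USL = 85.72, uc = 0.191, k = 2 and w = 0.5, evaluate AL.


U = k * uc = 2 * 0.191 = 0.382
guard band g = w * U = 0.5 * 0.382 = 0.191
AL = USL - g = 85.72 - 0.191
AL = 85.5290

85.5290


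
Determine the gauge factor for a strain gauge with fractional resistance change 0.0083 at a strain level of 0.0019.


GF = (dR/R) / epsilon
= 0.0083 / 0.0019
= 4.3684

4.3684


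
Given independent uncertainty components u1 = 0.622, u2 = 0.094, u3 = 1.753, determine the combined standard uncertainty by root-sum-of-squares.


uc = sqrt(0.622^2 + 0.094^2 + 1.753^2)
uc = sqrt(3.468729)
uc = 1.8625

1.8625


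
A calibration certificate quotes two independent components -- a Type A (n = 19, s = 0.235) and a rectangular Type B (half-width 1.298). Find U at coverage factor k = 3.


u_A = s / sqrt(n) = 0.235 / sqrt(19) = 0.053912697
u_B = half_width / sqrt(3) = 1.298 / sqrt(3) = 0.74940065
uc = sqrt(u_A^2 + u_B^2) = sqrt(0.053912697^2 + 0.74940065^2) = 0.75133742
U = k * uc = 3 * 0.75133742
U = 2.2540

2.2540


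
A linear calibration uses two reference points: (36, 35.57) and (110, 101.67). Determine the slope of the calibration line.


slope = (y2 - y1) / (x2 - x1)
= (101.67 - 35.57) / (110 - 36)
= 66.1000 / 74
= 0.8932

0.8932


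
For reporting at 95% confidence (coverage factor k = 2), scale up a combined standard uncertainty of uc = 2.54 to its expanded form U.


U = k * uc
U = 2 * 2.54
U = 5.0800

5.0800


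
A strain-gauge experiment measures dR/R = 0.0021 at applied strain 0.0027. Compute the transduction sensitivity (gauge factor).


GF = (dR/R) / epsilon
= 0.0021 / 0.0027
= 0.7778

0.7778


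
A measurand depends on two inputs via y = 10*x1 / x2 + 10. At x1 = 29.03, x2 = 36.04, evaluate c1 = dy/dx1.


y = 10*x1 / x2 + 10
dy/dx1 = 10/x2
Evaluate at x2 = 36.04: c1 = 10 / 36.04
c1 = 0.2775

0.2775


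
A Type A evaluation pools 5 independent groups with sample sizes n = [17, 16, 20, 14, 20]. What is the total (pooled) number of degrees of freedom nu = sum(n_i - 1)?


nu = sum_i (n_i - 1)
nu = ((17 - 1) + (16 - 1) + (20 - 1) + (14 - 1) + (20 - 1))
nu = 16 + 15 + 19 + 13 + 19
nu = 82

82


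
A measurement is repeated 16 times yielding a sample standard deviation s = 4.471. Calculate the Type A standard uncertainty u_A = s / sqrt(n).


u_A = s / sqrt(n)
u_A = 4.471 / sqrt(16)
u_A = 4.471 / 4
u_A = 1.1178

1.1178


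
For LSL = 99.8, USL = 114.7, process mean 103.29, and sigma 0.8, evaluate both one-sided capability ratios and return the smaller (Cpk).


Cpu = (USL - mean) / (3*sigma) = (114.7 - 103.29) / (3*0.8) = 4.7542
Cpl = (mean - LSL) / (3*sigma) = (103.29 - 99.8) / (3*0.8) = 1.4542
Cpk = min(Cpu, Cpl) = 1.4542

1.4542


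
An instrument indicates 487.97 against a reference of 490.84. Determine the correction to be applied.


Correction = standard - reading
= 490.84 - 487.97
= 2.8700

2.8700


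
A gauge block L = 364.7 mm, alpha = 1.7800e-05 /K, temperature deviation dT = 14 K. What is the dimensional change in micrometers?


dL = L * alpha * dT
= 364.7 * 1.7800e-05 * 14
= 0.0908832 mm
dL_um = 0.0908832 * 1000 = 90.8832 um

90.8832


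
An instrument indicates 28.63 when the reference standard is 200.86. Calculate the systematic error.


Systematic error = measured - true
= 28.63 - 200.86
= -172.2300

-172.2300


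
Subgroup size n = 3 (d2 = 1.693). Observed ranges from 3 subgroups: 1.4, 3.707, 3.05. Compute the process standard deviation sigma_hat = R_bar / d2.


R_bar = (1.4 + 3.707 + 3.05) / 3
R_bar = 8.157 / 3 = 2.719
sigma_hat = R_bar / d2 = 2.719 / 1.693 = 1.6060

1.6060


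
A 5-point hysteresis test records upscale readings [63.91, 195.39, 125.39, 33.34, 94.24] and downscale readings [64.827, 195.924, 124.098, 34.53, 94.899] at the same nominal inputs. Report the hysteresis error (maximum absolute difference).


|63.91 - 64.827| = 0.9170
|195.39 - 195.924| = 0.5340
|125.39 - 124.098| = 1.2920
|33.34 - 34.53| = 1.1900
|94.24 - 94.899| = 0.6590
hysteresis = max(diffs) = 1.2920

1.2920


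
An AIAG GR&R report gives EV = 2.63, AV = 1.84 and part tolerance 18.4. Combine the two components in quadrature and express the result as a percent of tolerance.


GRR = sqrt(EV^2 + AV^2) = sqrt(2.63^2 + 1.84^2) = 3.2097508
%GRR = GRR / tol * 100 = 3.2097508 / 18.4 * 100
%GRR = 17.4443

17.4443


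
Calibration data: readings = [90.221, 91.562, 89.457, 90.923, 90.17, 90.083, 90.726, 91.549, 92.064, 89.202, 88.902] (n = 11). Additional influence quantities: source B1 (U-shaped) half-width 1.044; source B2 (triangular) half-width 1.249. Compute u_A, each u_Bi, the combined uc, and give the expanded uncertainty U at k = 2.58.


mean = (90.221 + 91.562 + 89.457 + 90.923 + 90.17 + 90.083 + 90.726 + 91.549 + 92.064 + 89.202 + 88.902) / 11 = 90.44172727
s = sqrt(sum((x - mean)^2)/(n-1)) = 1.0273208
u_A = s / sqrt(n) = 1.0273208 / sqrt(11) = 0.30974888
u_B1 = 1.044 / sqrt(2) = 0.73821948
u_B2 = 1.249 / sqrt(6) = 0.50990211
uc = sqrt(0.30974888^2 + 0.73821948^2 + 0.50990211^2) = 0.94916412
U = k * uc = 2.58 * 0.94916412
U = 2.4488

2.4488


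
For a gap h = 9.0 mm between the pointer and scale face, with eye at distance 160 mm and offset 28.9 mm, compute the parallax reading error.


error = h * offset / d
= 9.0 * 28.9 / 160
= 1.6256

1.6256


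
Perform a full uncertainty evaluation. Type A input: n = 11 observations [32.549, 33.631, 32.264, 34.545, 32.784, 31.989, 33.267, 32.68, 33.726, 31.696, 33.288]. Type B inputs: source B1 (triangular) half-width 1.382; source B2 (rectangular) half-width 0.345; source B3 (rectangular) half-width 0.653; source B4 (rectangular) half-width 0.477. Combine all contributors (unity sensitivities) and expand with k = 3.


mean = (32.549 + 33.631 + 32.264 + 34.545 + 32.784 + 31.989 + 33.267 + 32.68 + 33.726 + 31.696 + 33.288) / 11 = 32.94718182
s = sqrt(sum((x - mean)^2)/(n-1)) = 0.8397915
u_A = s / sqrt(n) = 0.8397915 / sqrt(11) = 0.25320666
u_B1 = 1.382 / sqrt(6) = 0.56419914
u_B2 = 0.345 / sqrt(3) = 0.19918584
u_B3 = 0.653 / sqrt(3) = 0.37700973
u_B4 = 0.477 / sqrt(3) = 0.27539608
uc = sqrt(0.25320666^2 + 0.56419914^2 + 0.19918584^2 + 0.37700973^2 + 0.27539608^2) = 0.80005538
U = k * uc = 3 * 0.80005538
U = 2.4002

2.4002
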